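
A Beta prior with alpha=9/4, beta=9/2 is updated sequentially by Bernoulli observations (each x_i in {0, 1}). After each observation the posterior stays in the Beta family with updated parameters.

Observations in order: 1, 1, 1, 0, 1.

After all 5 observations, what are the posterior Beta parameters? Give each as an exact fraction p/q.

alpha=25/4, beta=11/2

obs 1: x=1 → posterior Beta(13/4, 9/2)
obs 2: x=1 → posterior Beta(17/4, 9/2)
obs 3: x=1 → posterior Beta(21/4, 9/2)
obs 4: x=0 → posterior Beta(21/4, 11/2)
obs 5: x=1 → posterior Beta(25/4, 11/2)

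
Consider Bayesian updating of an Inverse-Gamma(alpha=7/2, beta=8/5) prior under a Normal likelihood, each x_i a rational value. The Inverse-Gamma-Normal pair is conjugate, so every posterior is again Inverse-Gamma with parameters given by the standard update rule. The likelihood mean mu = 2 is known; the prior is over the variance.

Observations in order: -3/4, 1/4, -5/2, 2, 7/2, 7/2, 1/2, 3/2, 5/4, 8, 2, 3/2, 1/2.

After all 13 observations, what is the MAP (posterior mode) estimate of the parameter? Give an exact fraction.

6411/1760

obs 1: x=-3/4 → posterior Inverse-Gamma(4, 861/160)
obs 2: x=1/4 → posterior Inverse-Gamma(9/2, 553/80)
obs 3: x=-5/2 → posterior Inverse-Gamma(5, 1363/80)
obs 4: x=2 → posterior Inverse-Gamma(11/2, 1363/80)
obs 5: x=7/2 → posterior Inverse-Gamma(6, 1453/80)
obs 6: x=7/2 → posterior Inverse-Gamma(13/2, 1543/80)
obs 7: x=1/2 → posterior Inverse-Gamma(7, 1633/80)
obs 8: x=3/2 → posterior Inverse-Gamma(15/2, 1643/80)
obs 9: x=5/4 → posterior Inverse-Gamma(8, 3331/160)
obs 10: x=8 → posterior Inverse-Gamma(17/2, 6211/160)
obs 11: x=2 → posterior Inverse-Gamma(9, 6211/160)
obs 12: x=3/2 → posterior Inverse-Gamma(19/2, 6231/160)
obs 13: x=1/2 → posterior Inverse-Gamma(10, 6411/160)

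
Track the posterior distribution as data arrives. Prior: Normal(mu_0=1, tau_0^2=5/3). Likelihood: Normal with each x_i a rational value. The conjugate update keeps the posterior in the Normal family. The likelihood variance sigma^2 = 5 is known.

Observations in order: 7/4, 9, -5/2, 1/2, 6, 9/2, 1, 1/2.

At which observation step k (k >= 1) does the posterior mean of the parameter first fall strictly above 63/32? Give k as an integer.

obs 1: x=7/4 → posterior Normal(19/16, 5/4)
obs 2: x=9 → posterior Normal(11/4, 1)
obs 3: x=-5/2 → posterior Normal(15/8, 5/6)
obs 4: x=1/2 → posterior Normal(47/28, 5/7)
obs 5: x=6 → posterior Normal(71/32, 5/8)
obs 6: x=9/2 → posterior Normal(89/36, 5/9)
obs 7: x=1 → posterior Normal(93/40, 1/2)
obs 8: x=1/2 → posterior Normal(95/44, 5/11)

k = 2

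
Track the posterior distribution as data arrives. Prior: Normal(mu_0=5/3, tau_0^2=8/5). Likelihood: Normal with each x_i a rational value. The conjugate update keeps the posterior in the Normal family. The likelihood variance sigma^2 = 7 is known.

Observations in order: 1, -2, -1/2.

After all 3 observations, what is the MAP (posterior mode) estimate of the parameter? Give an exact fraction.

obs 1: x=1 → posterior Normal(199/129, 56/43)
obs 2: x=-2 → posterior Normal(151/153, 56/51)
obs 3: x=-1/2 → posterior Normal(139/177, 56/59)

139/177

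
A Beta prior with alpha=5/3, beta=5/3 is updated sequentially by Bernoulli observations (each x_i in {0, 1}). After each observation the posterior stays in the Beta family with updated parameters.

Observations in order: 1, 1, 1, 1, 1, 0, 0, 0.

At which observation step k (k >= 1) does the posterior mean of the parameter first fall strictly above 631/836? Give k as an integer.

k = 4

obs 1: x=1 → posterior Beta(8/3, 5/3)
obs 2: x=1 → posterior Beta(11/3, 5/3)
obs 3: x=1 → posterior Beta(14/3, 5/3)
obs 4: x=1 → posterior Beta(17/3, 5/3)
obs 5: x=1 → posterior Beta(20/3, 5/3)
obs 6: x=0 → posterior Beta(20/3, 8/3)
obs 7: x=0 → posterior Beta(20/3, 11/3)
obs 8: x=0 → posterior Beta(20/3, 14/3)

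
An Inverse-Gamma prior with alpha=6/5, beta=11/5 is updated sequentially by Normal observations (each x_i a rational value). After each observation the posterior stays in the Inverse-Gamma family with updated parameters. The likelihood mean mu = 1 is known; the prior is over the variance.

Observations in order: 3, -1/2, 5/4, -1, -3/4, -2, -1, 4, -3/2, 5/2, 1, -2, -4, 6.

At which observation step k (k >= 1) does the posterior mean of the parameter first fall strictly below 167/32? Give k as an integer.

k = 2

obs 1: x=3 → posterior Inverse-Gamma(17/10, 21/5)
obs 2: x=-1/2 → posterior Inverse-Gamma(11/5, 213/40)
obs 3: x=5/4 → posterior Inverse-Gamma(27/10, 857/160)
obs 4: x=-1 → posterior Inverse-Gamma(16/5, 1177/160)
obs 5: x=-3/4 → posterior Inverse-Gamma(37/10, 711/80)
obs 6: x=-2 → posterior Inverse-Gamma(21/5, 1071/80)
obs 7: x=-1 → posterior Inverse-Gamma(47/10, 1231/80)
obs 8: x=4 → posterior Inverse-Gamma(26/5, 1591/80)
obs 9: x=-3/2 → posterior Inverse-Gamma(57/10, 1841/80)
obs 10: x=5/2 → posterior Inverse-Gamma(31/5, 1931/80)
obs 11: x=1 → posterior Inverse-Gamma(67/10, 1931/80)
obs 12: x=-2 → posterior Inverse-Gamma(36/5, 2291/80)
obs 13: x=-4 → posterior Inverse-Gamma(77/10, 3291/80)
obs 14: x=6 → posterior Inverse-Gamma(41/5, 4291/80)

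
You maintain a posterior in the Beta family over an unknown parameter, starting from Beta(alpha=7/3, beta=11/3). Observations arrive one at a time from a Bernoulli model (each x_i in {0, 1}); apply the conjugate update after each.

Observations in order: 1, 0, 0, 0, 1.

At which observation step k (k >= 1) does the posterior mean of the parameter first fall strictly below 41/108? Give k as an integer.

k = 3

obs 1: x=1 → posterior Beta(10/3, 11/3)
obs 2: x=0 → posterior Beta(10/3, 14/3)
obs 3: x=0 → posterior Beta(10/3, 17/3)
obs 4: x=0 → posterior Beta(10/3, 20/3)
obs 5: x=1 → posterior Beta(13/3, 20/3)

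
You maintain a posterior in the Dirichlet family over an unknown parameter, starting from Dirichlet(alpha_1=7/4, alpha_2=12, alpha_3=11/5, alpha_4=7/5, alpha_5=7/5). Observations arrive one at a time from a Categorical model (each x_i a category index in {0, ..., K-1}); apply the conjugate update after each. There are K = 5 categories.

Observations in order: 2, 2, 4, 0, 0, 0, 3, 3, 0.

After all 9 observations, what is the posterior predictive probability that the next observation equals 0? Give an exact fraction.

obs 1: x=2 → posterior Dirichlet(7/4, 12, 16/5, 7/5, 7/5)
obs 2: x=2 → posterior Dirichlet(7/4, 12, 21/5, 7/5, 7/5)
obs 3: x=4 → posterior Dirichlet(7/4, 12, 21/5, 7/5, 12/5)
obs 4: x=0 → posterior Dirichlet(11/4, 12, 21/5, 7/5, 12/5)
obs 5: x=0 → posterior Dirichlet(15/4, 12, 21/5, 7/5, 12/5)
obs 6: x=0 → posterior Dirichlet(19/4, 12, 21/5, 7/5, 12/5)
obs 7: x=3 → posterior Dirichlet(19/4, 12, 21/5, 12/5, 12/5)
obs 8: x=3 → posterior Dirichlet(19/4, 12, 21/5, 17/5, 12/5)
obs 9: x=0 → posterior Dirichlet(23/4, 12, 21/5, 17/5, 12/5)

23/111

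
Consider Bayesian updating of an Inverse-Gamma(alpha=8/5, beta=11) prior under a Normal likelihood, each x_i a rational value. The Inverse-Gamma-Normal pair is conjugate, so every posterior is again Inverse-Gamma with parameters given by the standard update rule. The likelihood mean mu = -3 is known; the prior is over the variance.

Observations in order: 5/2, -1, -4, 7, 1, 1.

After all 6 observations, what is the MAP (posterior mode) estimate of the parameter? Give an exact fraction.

obs 1: x=5/2 → posterior Inverse-Gamma(21/10, 209/8)
obs 2: x=-1 → posterior Inverse-Gamma(13/5, 225/8)
obs 3: x=-4 → posterior Inverse-Gamma(31/10, 229/8)
obs 4: x=7 → posterior Inverse-Gamma(18/5, 629/8)
obs 5: x=1 → posterior Inverse-Gamma(41/10, 693/8)
obs 6: x=1 → posterior Inverse-Gamma(23/5, 757/8)

3785/224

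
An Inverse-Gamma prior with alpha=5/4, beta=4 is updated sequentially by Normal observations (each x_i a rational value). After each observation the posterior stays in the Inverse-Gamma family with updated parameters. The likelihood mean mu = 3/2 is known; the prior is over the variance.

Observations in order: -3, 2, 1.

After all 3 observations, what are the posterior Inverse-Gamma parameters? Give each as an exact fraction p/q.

obs 1: x=-3 → posterior Inverse-Gamma(7/4, 113/8)
obs 2: x=2 → posterior Inverse-Gamma(9/4, 57/4)
obs 3: x=1 → posterior Inverse-Gamma(11/4, 115/8)

alpha=11/4, beta=115/8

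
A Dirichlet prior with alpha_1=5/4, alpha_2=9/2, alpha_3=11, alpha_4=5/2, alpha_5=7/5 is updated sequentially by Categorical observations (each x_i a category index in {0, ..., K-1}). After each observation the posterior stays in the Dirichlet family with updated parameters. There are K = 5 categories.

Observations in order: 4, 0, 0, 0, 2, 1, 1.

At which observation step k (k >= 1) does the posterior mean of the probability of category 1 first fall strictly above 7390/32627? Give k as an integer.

k = 7

obs 1: x=4 → posterior Dirichlet(5/4, 9/2, 11, 5/2, 12/5)
obs 2: x=0 → posterior Dirichlet(9/4, 9/2, 11, 5/2, 12/5)
obs 3: x=0 → posterior Dirichlet(13/4, 9/2, 11, 5/2, 12/5)
obs 4: x=0 → posterior Dirichlet(17/4, 9/2, 11, 5/2, 12/5)
obs 5: x=2 → posterior Dirichlet(17/4, 9/2, 12, 5/2, 12/5)
obs 6: x=1 → posterior Dirichlet(17/4, 11/2, 12, 5/2, 12/5)
obs 7: x=1 → posterior Dirichlet(17/4, 13/2, 12, 5/2, 12/5)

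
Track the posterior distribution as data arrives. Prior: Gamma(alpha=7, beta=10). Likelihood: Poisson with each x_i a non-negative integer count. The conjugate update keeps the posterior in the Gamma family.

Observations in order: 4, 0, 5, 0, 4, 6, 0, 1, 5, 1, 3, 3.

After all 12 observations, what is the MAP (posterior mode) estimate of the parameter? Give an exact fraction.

obs 1: x=4 → posterior Gamma(11, 11)
obs 2: x=0 → posterior Gamma(11, 12)
obs 3: x=5 → posterior Gamma(16, 13)
obs 4: x=0 → posterior Gamma(16, 14)
obs 5: x=4 → posterior Gamma(20, 15)
obs 6: x=6 → posterior Gamma(26, 16)
obs 7: x=0 → posterior Gamma(26, 17)
obs 8: x=1 → posterior Gamma(27, 18)
obs 9: x=5 → posterior Gamma(32, 19)
obs 10: x=1 → posterior Gamma(33, 20)
obs 11: x=3 → posterior Gamma(36, 21)
obs 12: x=3 → posterior Gamma(39, 22)

19/11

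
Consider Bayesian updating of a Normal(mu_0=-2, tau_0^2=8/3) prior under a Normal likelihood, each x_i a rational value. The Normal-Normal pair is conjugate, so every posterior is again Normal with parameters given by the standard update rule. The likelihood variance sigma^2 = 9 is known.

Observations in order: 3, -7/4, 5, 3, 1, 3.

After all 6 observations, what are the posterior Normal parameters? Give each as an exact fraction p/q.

mu_0=52/75, tau_0^2=24/25

obs 1: x=3 → posterior Normal(-6/7, 72/35)
obs 2: x=-7/4 → posterior Normal(-44/43, 72/43)
obs 3: x=5 → posterior Normal(-4/51, 24/17)
obs 4: x=3 → posterior Normal(20/59, 72/59)
obs 5: x=1 → posterior Normal(28/67, 72/67)
obs 6: x=3 → posterior Normal(52/75, 24/25)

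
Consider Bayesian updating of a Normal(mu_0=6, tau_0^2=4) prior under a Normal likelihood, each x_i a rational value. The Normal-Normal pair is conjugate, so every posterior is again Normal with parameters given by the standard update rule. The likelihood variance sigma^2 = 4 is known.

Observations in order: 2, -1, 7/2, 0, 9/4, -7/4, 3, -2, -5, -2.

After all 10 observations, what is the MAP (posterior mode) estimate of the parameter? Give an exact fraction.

5/11

obs 1: x=2 → posterior Normal(4, 2)
obs 2: x=-1 → posterior Normal(7/3, 4/3)
obs 3: x=7/2 → posterior Normal(21/8, 1)
obs 4: x=0 → posterior Normal(21/10, 4/5)
obs 5: x=9/4 → posterior Normal(17/8, 2/3)
obs 6: x=-7/4 → posterior Normal(11/7, 4/7)
obs 7: x=3 → posterior Normal(7/4, 1/2)
obs 8: x=-2 → posterior Normal(4/3, 4/9)
obs 9: x=-5 → posterior Normal(7/10, 2/5)
obs 10: x=-2 → posterior Normal(5/11, 4/11)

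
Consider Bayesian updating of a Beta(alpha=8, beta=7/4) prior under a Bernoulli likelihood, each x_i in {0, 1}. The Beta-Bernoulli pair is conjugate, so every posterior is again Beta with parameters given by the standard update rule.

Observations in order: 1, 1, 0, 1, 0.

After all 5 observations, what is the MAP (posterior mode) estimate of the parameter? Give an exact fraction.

40/51

obs 1: x=1 → posterior Beta(9, 7/4)
obs 2: x=1 → posterior Beta(10, 7/4)
obs 3: x=0 → posterior Beta(10, 11/4)
obs 4: x=1 → posterior Beta(11, 11/4)
obs 5: x=0 → posterior Beta(11, 15/4)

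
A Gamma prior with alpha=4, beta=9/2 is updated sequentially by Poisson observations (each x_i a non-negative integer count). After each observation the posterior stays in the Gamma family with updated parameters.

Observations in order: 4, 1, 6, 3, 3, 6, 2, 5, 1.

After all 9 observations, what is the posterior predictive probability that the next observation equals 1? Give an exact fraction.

obs 1: x=4 → posterior Gamma(8, 11/2)
obs 2: x=1 → posterior Gamma(9, 13/2)
obs 3: x=6 → posterior Gamma(15, 15/2)
obs 4: x=3 → posterior Gamma(18, 17/2)
obs 5: x=3 → posterior Gamma(21, 19/2)
obs 6: x=6 → posterior Gamma(27, 21/2)
obs 7: x=2 → posterior Gamma(29, 23/2)
obs 8: x=5 → posterior Gamma(34, 25/2)
obs 9: x=1 → posterior Gamma(35, 27/2)

8766571627651512740930203817313217848662848949237010/44292268542362921407825091617016319887724139383235921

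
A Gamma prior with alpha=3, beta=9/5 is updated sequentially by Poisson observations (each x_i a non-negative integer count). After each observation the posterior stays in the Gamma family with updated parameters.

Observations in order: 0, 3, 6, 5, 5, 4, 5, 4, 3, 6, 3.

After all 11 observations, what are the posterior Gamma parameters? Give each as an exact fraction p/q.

alpha=47, beta=64/5

obs 1: x=0 → posterior Gamma(3, 14/5)
obs 2: x=3 → posterior Gamma(6, 19/5)
obs 3: x=6 → posterior Gamma(12, 24/5)
obs 4: x=5 → posterior Gamma(17, 29/5)
obs 5: x=5 → posterior Gamma(22, 34/5)
obs 6: x=4 → posterior Gamma(26, 39/5)
obs 7: x=5 → posterior Gamma(31, 44/5)
obs 8: x=4 → posterior Gamma(35, 49/5)
obs 9: x=3 → posterior Gamma(38, 54/5)
obs 10: x=6 → posterior Gamma(44, 59/5)
obs 11: x=3 → posterior Gamma(47, 64/5)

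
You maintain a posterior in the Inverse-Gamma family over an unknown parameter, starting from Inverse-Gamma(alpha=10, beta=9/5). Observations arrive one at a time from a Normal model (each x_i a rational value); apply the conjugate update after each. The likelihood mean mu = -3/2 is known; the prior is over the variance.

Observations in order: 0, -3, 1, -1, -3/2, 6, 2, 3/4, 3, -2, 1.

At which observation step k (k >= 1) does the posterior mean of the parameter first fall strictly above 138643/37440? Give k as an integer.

k = 9

obs 1: x=0 → posterior Inverse-Gamma(21/2, 117/40)
obs 2: x=-3 → posterior Inverse-Gamma(11, 81/20)
obs 3: x=1 → posterior Inverse-Gamma(23/2, 287/40)
obs 4: x=-1 → posterior Inverse-Gamma(12, 73/10)
obs 5: x=-3/2 → posterior Inverse-Gamma(25/2, 73/10)
obs 6: x=6 → posterior Inverse-Gamma(13, 1417/40)
obs 7: x=2 → posterior Inverse-Gamma(27/2, 831/20)
obs 8: x=3/4 → posterior Inverse-Gamma(14, 7053/160)
obs 9: x=3 → posterior Inverse-Gamma(29/2, 8673/160)
obs 10: x=-2 → posterior Inverse-Gamma(15, 8693/160)
obs 11: x=1 → posterior Inverse-Gamma(31/2, 9193/160)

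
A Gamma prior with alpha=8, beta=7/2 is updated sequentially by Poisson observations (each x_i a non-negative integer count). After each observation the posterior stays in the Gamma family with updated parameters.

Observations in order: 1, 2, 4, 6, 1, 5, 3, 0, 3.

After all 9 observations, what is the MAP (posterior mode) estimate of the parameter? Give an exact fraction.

obs 1: x=1 → posterior Gamma(9, 9/2)
obs 2: x=2 → posterior Gamma(11, 11/2)
obs 3: x=4 → posterior Gamma(15, 13/2)
obs 4: x=6 → posterior Gamma(21, 15/2)
obs 5: x=1 → posterior Gamma(22, 17/2)
obs 6: x=5 → posterior Gamma(27, 19/2)
obs 7: x=3 → posterior Gamma(30, 21/2)
obs 8: x=0 → posterior Gamma(30, 23/2)
obs 9: x=3 → posterior Gamma(33, 25/2)

64/25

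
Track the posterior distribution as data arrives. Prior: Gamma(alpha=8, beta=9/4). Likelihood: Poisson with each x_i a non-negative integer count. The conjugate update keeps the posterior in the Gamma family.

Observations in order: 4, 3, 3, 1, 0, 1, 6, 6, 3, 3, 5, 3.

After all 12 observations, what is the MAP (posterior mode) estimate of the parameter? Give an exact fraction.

60/19

obs 1: x=4 → posterior Gamma(12, 13/4)
obs 2: x=3 → posterior Gamma(15, 17/4)
obs 3: x=3 → posterior Gamma(18, 21/4)
obs 4: x=1 → posterior Gamma(19, 25/4)
obs 5: x=0 → posterior Gamma(19, 29/4)
obs 6: x=1 → posterior Gamma(20, 33/4)
obs 7: x=6 → posterior Gamma(26, 37/4)
obs 8: x=6 → posterior Gamma(32, 41/4)
obs 9: x=3 → posterior Gamma(35, 45/4)
obs 10: x=3 → posterior Gamma(38, 49/4)
obs 11: x=5 → posterior Gamma(43, 53/4)
obs 12: x=3 → posterior Gamma(46, 57/4)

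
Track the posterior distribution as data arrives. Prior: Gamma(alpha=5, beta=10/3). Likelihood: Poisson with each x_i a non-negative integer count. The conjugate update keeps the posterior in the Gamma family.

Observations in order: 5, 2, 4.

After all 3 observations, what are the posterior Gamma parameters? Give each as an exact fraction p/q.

alpha=16, beta=19/3

obs 1: x=5 → posterior Gamma(10, 13/3)
obs 2: x=2 → posterior Gamma(12, 16/3)
obs 3: x=4 → posterior Gamma(16, 19/3)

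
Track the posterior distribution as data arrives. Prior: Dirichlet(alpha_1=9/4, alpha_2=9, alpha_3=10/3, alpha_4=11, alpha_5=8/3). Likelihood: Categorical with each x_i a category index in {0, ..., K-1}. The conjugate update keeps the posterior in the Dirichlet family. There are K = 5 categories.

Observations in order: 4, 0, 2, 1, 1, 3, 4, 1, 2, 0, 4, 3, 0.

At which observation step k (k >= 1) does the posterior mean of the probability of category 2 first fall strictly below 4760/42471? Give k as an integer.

obs 1: x=4 → posterior Dirichlet(9/4, 9, 10/3, 11, 11/3)
obs 2: x=0 → posterior Dirichlet(13/4, 9, 10/3, 11, 11/3)
obs 3: x=2 → posterior Dirichlet(13/4, 9, 13/3, 11, 11/3)
obs 4: x=1 → posterior Dirichlet(13/4, 10, 13/3, 11, 11/3)
obs 5: x=1 → posterior Dirichlet(13/4, 11, 13/3, 11, 11/3)
obs 6: x=3 → posterior Dirichlet(13/4, 11, 13/3, 12, 11/3)
obs 7: x=4 → posterior Dirichlet(13/4, 11, 13/3, 12, 14/3)
obs 8: x=1 → posterior Dirichlet(13/4, 12, 13/3, 12, 14/3)
obs 9: x=2 → posterior Dirichlet(13/4, 12, 16/3, 12, 14/3)
obs 10: x=0 → posterior Dirichlet(17/4, 12, 16/3, 12, 14/3)
obs 11: x=4 → posterior Dirichlet(17/4, 12, 16/3, 12, 17/3)
obs 12: x=3 → posterior Dirichlet(17/4, 12, 16/3, 13, 17/3)
obs 13: x=0 → posterior Dirichlet(21/4, 12, 16/3, 13, 17/3)

k = 2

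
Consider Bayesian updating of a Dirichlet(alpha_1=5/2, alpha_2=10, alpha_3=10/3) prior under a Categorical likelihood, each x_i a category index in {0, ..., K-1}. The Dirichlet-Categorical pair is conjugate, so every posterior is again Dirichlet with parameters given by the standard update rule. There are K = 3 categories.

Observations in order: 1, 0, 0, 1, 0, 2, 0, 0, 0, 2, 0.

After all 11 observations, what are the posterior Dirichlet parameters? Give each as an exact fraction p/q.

obs 1: x=1 → posterior Dirichlet(5/2, 11, 10/3)
obs 2: x=0 → posterior Dirichlet(7/2, 11, 10/3)
obs 3: x=0 → posterior Dirichlet(9/2, 11, 10/3)
obs 4: x=1 → posterior Dirichlet(9/2, 12, 10/3)
obs 5: x=0 → posterior Dirichlet(11/2, 12, 10/3)
obs 6: x=2 → posterior Dirichlet(11/2, 12, 13/3)
obs 7: x=0 → posterior Dirichlet(13/2, 12, 13/3)
obs 8: x=0 → posterior Dirichlet(15/2, 12, 13/3)
obs 9: x=0 → posterior Dirichlet(17/2, 12, 13/3)
obs 10: x=2 → posterior Dirichlet(17/2, 12, 16/3)
obs 11: x=0 → posterior Dirichlet(19/2, 12, 16/3)

alpha_1=19/2, alpha_2=12, alpha_3=16/3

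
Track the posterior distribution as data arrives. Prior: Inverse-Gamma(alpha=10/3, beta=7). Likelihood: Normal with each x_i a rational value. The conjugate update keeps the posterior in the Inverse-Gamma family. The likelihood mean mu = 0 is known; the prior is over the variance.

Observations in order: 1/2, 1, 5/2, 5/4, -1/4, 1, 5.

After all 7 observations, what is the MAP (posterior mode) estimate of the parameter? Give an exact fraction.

1179/376

obs 1: x=1/2 → posterior Inverse-Gamma(23/6, 57/8)
obs 2: x=1 → posterior Inverse-Gamma(13/3, 61/8)
obs 3: x=5/2 → posterior Inverse-Gamma(29/6, 43/4)
obs 4: x=5/4 → posterior Inverse-Gamma(16/3, 369/32)
obs 5: x=-1/4 → posterior Inverse-Gamma(35/6, 185/16)
obs 6: x=1 → posterior Inverse-Gamma(19/3, 193/16)
obs 7: x=5 → posterior Inverse-Gamma(41/6, 393/16)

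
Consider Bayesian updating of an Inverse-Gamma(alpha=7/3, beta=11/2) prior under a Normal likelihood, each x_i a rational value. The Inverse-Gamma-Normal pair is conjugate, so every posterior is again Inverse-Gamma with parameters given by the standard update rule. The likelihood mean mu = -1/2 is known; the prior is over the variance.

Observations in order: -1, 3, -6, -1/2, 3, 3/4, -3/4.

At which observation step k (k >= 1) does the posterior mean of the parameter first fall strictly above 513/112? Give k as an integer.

obs 1: x=-1 → posterior Inverse-Gamma(17/6, 45/8)
obs 2: x=3 → posterior Inverse-Gamma(10/3, 47/4)
obs 3: x=-6 → posterior Inverse-Gamma(23/6, 215/8)
obs 4: x=-1/2 → posterior Inverse-Gamma(13/3, 215/8)
obs 5: x=3 → posterior Inverse-Gamma(29/6, 33)
obs 6: x=3/4 → posterior Inverse-Gamma(16/3, 1081/32)
obs 7: x=-3/4 → posterior Inverse-Gamma(35/6, 541/16)

k = 2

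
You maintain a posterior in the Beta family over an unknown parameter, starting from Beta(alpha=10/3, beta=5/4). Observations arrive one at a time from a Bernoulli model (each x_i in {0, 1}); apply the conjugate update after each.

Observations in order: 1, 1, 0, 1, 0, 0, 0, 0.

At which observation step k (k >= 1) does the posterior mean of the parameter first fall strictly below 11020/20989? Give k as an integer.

k = 8

obs 1: x=1 → posterior Beta(13/3, 5/4)
obs 2: x=1 → posterior Beta(16/3, 5/4)
obs 3: x=0 → posterior Beta(16/3, 9/4)
obs 4: x=1 → posterior Beta(19/3, 9/4)
obs 5: x=0 → posterior Beta(19/3, 13/4)
obs 6: x=0 → posterior Beta(19/3, 17/4)
obs 7: x=0 → posterior Beta(19/3, 21/4)
obs 8: x=0 → posterior Beta(19/3, 25/4)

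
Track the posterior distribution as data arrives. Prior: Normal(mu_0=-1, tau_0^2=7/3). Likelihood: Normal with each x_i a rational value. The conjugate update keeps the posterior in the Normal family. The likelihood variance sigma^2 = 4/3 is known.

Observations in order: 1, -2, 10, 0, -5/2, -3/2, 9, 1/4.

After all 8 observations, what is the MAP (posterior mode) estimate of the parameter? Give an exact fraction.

383/240

obs 1: x=1 → posterior Normal(3/11, 28/33)
obs 2: x=-2 → posterior Normal(-11/18, 14/27)
obs 3: x=10 → posterior Normal(59/25, 28/75)
obs 4: x=0 → posterior Normal(59/32, 7/24)
obs 5: x=-5/2 → posterior Normal(83/78, 28/117)
obs 6: x=-3/2 → posterior Normal(31/46, 14/69)
obs 7: x=9 → posterior Normal(94/53, 28/159)
obs 8: x=1/4 → posterior Normal(383/240, 7/45)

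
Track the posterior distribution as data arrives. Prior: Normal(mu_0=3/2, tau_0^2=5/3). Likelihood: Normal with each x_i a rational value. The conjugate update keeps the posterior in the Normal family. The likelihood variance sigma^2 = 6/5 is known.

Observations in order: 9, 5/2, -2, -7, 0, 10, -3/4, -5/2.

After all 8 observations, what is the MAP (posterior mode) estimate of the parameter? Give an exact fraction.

1033/872

obs 1: x=9 → posterior Normal(252/43, 30/43)
obs 2: x=5/2 → posterior Normal(37/8, 15/34)
obs 3: x=-2 → posterior Normal(529/186, 10/31)
obs 4: x=-7 → posterior Normal(179/236, 15/59)
obs 5: x=0 → posterior Normal(179/286, 30/143)
obs 6: x=10 → posterior Normal(97/48, 5/28)
obs 7: x=-3/4 → posterior Normal(1283/772, 30/193)
obs 8: x=-5/2 → posterior Normal(1033/872, 15/109)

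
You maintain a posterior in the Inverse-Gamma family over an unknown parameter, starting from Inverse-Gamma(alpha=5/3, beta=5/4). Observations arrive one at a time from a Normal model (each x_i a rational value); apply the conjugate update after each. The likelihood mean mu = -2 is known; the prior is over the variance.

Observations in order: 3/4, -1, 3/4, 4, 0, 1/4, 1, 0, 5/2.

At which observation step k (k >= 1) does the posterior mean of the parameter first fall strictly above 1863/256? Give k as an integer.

obs 1: x=3/4 → posterior Inverse-Gamma(13/6, 161/32)
obs 2: x=-1 → posterior Inverse-Gamma(8/3, 177/32)
obs 3: x=3/4 → posterior Inverse-Gamma(19/6, 149/16)
obs 4: x=4 → posterior Inverse-Gamma(11/3, 437/16)
obs 5: x=0 → posterior Inverse-Gamma(25/6, 469/16)
obs 6: x=1/4 → posterior Inverse-Gamma(14/3, 1019/32)
obs 7: x=1 → posterior Inverse-Gamma(31/6, 1163/32)
obs 8: x=0 → posterior Inverse-Gamma(17/3, 1227/32)
obs 9: x=5/2 → posterior Inverse-Gamma(37/6, 1551/32)

k = 4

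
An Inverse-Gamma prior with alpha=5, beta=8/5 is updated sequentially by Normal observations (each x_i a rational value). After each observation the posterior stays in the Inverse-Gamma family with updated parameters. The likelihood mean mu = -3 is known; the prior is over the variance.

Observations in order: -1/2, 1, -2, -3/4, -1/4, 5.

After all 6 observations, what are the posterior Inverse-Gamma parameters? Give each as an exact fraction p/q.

alpha=8, beta=4123/80

obs 1: x=-1/2 → posterior Inverse-Gamma(11/2, 189/40)
obs 2: x=1 → posterior Inverse-Gamma(6, 509/40)
obs 3: x=-2 → posterior Inverse-Gamma(13/2, 529/40)
obs 4: x=-3/4 → posterior Inverse-Gamma(7, 2521/160)
obs 5: x=-1/4 → posterior Inverse-Gamma(15/2, 1563/80)
obs 6: x=5 → posterior Inverse-Gamma(8, 4123/80)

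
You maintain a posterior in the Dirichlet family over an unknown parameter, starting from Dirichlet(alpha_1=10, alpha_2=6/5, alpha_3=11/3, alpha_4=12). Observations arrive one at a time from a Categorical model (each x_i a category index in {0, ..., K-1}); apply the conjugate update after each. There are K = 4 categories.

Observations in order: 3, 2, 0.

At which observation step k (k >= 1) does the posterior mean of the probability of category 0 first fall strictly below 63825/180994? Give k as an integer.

k = 2

obs 1: x=3 → posterior Dirichlet(10, 6/5, 11/3, 13)
obs 2: x=2 → posterior Dirichlet(10, 6/5, 14/3, 13)
obs 3: x=0 → posterior Dirichlet(11, 6/5, 14/3, 13)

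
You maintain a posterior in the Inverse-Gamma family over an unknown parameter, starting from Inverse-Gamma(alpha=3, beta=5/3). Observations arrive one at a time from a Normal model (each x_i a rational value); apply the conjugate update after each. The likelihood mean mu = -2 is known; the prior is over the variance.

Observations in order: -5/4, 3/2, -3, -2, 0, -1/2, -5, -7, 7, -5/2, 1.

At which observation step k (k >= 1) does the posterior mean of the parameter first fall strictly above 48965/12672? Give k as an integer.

k = 8

obs 1: x=-5/4 → posterior Inverse-Gamma(7/2, 187/96)
obs 2: x=3/2 → posterior Inverse-Gamma(4, 775/96)
obs 3: x=-3 → posterior Inverse-Gamma(9/2, 823/96)
obs 4: x=-2 → posterior Inverse-Gamma(5, 823/96)
obs 5: x=0 → posterior Inverse-Gamma(11/2, 1015/96)
obs 6: x=-1/2 → posterior Inverse-Gamma(6, 1123/96)
obs 7: x=-5 → posterior Inverse-Gamma(13/2, 1555/96)
obs 8: x=-7 → posterior Inverse-Gamma(7, 2755/96)
obs 9: x=7 → posterior Inverse-Gamma(15/2, 6643/96)
obs 10: x=-5/2 → posterior Inverse-Gamma(8, 6655/96)
obs 11: x=1 → posterior Inverse-Gamma(17/2, 7087/96)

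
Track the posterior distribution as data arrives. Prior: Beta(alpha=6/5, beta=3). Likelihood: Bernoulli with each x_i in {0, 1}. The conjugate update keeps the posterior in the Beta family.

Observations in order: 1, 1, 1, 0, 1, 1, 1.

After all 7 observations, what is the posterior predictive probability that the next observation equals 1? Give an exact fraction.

9/14

obs 1: x=1 → posterior Beta(11/5, 3)
obs 2: x=1 → posterior Beta(16/5, 3)
obs 3: x=1 → posterior Beta(21/5, 3)
obs 4: x=0 → posterior Beta(21/5, 4)
obs 5: x=1 → posterior Beta(26/5, 4)
obs 6: x=1 → posterior Beta(31/5, 4)
obs 7: x=1 → posterior Beta(36/5, 4)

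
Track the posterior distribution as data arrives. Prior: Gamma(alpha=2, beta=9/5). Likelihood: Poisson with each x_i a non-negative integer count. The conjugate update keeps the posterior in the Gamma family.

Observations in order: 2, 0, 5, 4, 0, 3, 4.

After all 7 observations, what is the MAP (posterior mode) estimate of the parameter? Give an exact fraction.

obs 1: x=2 → posterior Gamma(4, 14/5)
obs 2: x=0 → posterior Gamma(4, 19/5)
obs 3: x=5 → posterior Gamma(9, 24/5)
obs 4: x=4 → posterior Gamma(13, 29/5)
obs 5: x=0 → posterior Gamma(13, 34/5)
obs 6: x=3 → posterior Gamma(16, 39/5)
obs 7: x=4 → posterior Gamma(20, 44/5)

95/44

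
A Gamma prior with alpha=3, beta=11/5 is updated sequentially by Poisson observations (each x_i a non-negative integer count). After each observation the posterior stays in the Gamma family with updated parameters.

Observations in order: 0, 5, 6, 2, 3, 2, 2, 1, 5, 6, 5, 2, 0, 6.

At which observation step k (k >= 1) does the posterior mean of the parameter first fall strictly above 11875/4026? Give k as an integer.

obs 1: x=0 → posterior Gamma(3, 16/5)
obs 2: x=5 → posterior Gamma(8, 21/5)
obs 3: x=6 → posterior Gamma(14, 26/5)
obs 4: x=2 → posterior Gamma(16, 31/5)
obs 5: x=3 → posterior Gamma(19, 36/5)
obs 6: x=2 → posterior Gamma(21, 41/5)
obs 7: x=2 → posterior Gamma(23, 46/5)
obs 8: x=1 → posterior Gamma(24, 51/5)
obs 9: x=5 → posterior Gamma(29, 56/5)
obs 10: x=6 → posterior Gamma(35, 61/5)
obs 11: x=5 → posterior Gamma(40, 66/5)
obs 12: x=2 → posterior Gamma(42, 71/5)
obs 13: x=0 → posterior Gamma(42, 76/5)
obs 14: x=6 → posterior Gamma(48, 81/5)

k = 11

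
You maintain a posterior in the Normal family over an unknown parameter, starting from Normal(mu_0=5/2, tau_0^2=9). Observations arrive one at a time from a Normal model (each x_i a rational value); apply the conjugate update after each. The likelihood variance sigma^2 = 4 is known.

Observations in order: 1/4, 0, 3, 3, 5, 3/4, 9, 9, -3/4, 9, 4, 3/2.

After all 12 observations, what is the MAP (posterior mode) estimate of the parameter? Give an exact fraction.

1615/448

obs 1: x=1/4 → posterior Normal(49/52, 36/13)
obs 2: x=0 → posterior Normal(49/88, 18/11)
obs 3: x=3 → posterior Normal(157/124, 36/31)
obs 4: x=3 → posterior Normal(53/32, 9/10)
obs 5: x=5 → posterior Normal(445/196, 36/49)
obs 6: x=3/4 → posterior Normal(59/29, 18/29)
obs 7: x=9 → posterior Normal(199/67, 36/67)
obs 8: x=9 → posterior Normal(70/19, 9/19)
obs 9: x=-3/4 → posterior Normal(1093/340, 36/85)
obs 10: x=9 → posterior Normal(1417/376, 18/47)
obs 11: x=4 → posterior Normal(1561/412, 36/103)
obs 12: x=3/2 → posterior Normal(1615/448, 9/28)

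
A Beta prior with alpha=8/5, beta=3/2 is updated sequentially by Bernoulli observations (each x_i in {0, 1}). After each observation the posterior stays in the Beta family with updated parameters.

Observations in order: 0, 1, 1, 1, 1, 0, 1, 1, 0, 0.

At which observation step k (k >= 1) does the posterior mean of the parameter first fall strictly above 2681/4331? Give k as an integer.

k = 4

obs 1: x=0 → posterior Beta(8/5, 5/2)
obs 2: x=1 → posterior Beta(13/5, 5/2)
obs 3: x=1 → posterior Beta(18/5, 5/2)
obs 4: x=1 → posterior Beta(23/5, 5/2)
obs 5: x=1 → posterior Beta(28/5, 5/2)
obs 6: x=0 → posterior Beta(28/5, 7/2)
obs 7: x=1 → posterior Beta(33/5, 7/2)
obs 8: x=1 → posterior Beta(38/5, 7/2)
obs 9: x=0 → posterior Beta(38/5, 9/2)
obs 10: x=0 → posterior Beta(38/5, 11/2)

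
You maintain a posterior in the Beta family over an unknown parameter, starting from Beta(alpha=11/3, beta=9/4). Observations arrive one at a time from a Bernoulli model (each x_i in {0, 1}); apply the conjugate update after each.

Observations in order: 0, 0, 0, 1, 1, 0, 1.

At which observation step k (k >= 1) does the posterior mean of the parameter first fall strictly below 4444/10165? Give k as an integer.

obs 1: x=0 → posterior Beta(11/3, 13/4)
obs 2: x=0 → posterior Beta(11/3, 17/4)
obs 3: x=0 → posterior Beta(11/3, 21/4)
obs 4: x=1 → posterior Beta(14/3, 21/4)
obs 5: x=1 → posterior Beta(17/3, 21/4)
obs 6: x=0 → posterior Beta(17/3, 25/4)
obs 7: x=1 → posterior Beta(20/3, 25/4)

k = 3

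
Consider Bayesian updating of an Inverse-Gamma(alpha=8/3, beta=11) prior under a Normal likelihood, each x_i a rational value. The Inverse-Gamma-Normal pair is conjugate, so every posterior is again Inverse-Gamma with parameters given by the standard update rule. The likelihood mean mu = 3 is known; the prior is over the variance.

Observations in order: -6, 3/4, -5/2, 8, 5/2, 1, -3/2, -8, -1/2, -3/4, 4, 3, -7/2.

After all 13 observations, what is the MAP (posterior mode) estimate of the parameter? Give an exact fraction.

obs 1: x=-6 → posterior Inverse-Gamma(19/6, 103/2)
obs 2: x=3/4 → posterior Inverse-Gamma(11/3, 1729/32)
obs 3: x=-5/2 → posterior Inverse-Gamma(25/6, 2213/32)
obs 4: x=8 → posterior Inverse-Gamma(14/3, 2613/32)
obs 5: x=5/2 → posterior Inverse-Gamma(31/6, 2617/32)
obs 6: x=1 → posterior Inverse-Gamma(17/3, 2681/32)
obs 7: x=-3/2 → posterior Inverse-Gamma(37/6, 3005/32)
obs 8: x=-8 → posterior Inverse-Gamma(20/3, 4941/32)
obs 9: x=-1/2 → posterior Inverse-Gamma(43/6, 5137/32)
obs 10: x=-3/4 → posterior Inverse-Gamma(23/3, 2681/16)
obs 11: x=4 → posterior Inverse-Gamma(49/6, 2689/16)
obs 12: x=3 → posterior Inverse-Gamma(26/3, 2689/16)
obs 13: x=-7/2 → posterior Inverse-Gamma(55/6, 3027/16)

9081/488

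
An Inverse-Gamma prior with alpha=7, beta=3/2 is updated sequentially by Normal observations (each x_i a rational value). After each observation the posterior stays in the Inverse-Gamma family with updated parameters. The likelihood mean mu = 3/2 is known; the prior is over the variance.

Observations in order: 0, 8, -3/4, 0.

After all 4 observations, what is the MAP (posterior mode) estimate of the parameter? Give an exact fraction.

877/320

obs 1: x=0 → posterior Inverse-Gamma(15/2, 21/8)
obs 2: x=8 → posterior Inverse-Gamma(8, 95/4)
obs 3: x=-3/4 → posterior Inverse-Gamma(17/2, 841/32)
obs 4: x=0 → posterior Inverse-Gamma(9, 877/32)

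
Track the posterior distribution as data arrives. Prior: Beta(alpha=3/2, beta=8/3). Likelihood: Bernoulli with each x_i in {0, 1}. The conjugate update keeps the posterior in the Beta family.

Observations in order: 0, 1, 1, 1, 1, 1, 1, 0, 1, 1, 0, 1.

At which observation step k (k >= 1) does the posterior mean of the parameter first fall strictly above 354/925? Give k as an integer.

k = 2

obs 1: x=0 → posterior Beta(3/2, 11/3)
obs 2: x=1 → posterior Beta(5/2, 11/3)
obs 3: x=1 → posterior Beta(7/2, 11/3)
obs 4: x=1 → posterior Beta(9/2, 11/3)
obs 5: x=1 → posterior Beta(11/2, 11/3)
obs 6: x=1 → posterior Beta(13/2, 11/3)
obs 7: x=1 → posterior Beta(15/2, 11/3)
obs 8: x=0 → posterior Beta(15/2, 14/3)
obs 9: x=1 → posterior Beta(17/2, 14/3)
obs 10: x=1 → posterior Beta(19/2, 14/3)
obs 11: x=0 → posterior Beta(19/2, 17/3)
obs 12: x=1 → posterior Beta(21/2, 17/3)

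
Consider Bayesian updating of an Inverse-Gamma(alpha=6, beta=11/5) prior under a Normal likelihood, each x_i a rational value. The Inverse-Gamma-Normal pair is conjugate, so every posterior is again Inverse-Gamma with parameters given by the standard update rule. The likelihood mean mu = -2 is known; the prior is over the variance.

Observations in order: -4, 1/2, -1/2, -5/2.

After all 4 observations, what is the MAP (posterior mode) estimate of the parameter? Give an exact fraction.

obs 1: x=-4 → posterior Inverse-Gamma(13/2, 21/5)
obs 2: x=1/2 → posterior Inverse-Gamma(7, 293/40)
obs 3: x=-1/2 → posterior Inverse-Gamma(15/2, 169/20)
obs 4: x=-5/2 → posterior Inverse-Gamma(8, 343/40)

343/360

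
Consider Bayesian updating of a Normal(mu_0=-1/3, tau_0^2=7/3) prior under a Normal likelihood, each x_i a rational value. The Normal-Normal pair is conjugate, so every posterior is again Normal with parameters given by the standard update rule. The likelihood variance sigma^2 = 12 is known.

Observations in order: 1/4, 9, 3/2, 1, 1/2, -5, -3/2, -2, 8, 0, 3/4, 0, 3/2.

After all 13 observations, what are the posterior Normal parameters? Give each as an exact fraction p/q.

mu_0=86/127, tau_0^2=84/127

obs 1: x=1/4 → posterior Normal(-41/172, 84/43)
obs 2: x=9 → posterior Normal(211/200, 42/25)
obs 3: x=3/2 → posterior Normal(253/228, 28/19)
obs 4: x=1 → posterior Normal(281/256, 21/16)
obs 5: x=1/2 → posterior Normal(295/284, 84/71)
obs 6: x=-5 → posterior Normal(155/312, 14/13)
obs 7: x=-3/2 → posterior Normal(113/340, 84/85)
obs 8: x=-2 → posterior Normal(57/368, 21/23)
obs 9: x=8 → posterior Normal(281/396, 28/33)
obs 10: x=0 → posterior Normal(281/424, 42/53)
obs 11: x=3/4 → posterior Normal(151/226, 84/113)
obs 12: x=0 → posterior Normal(151/240, 7/10)
obs 13: x=3/2 → posterior Normal(86/127, 84/127)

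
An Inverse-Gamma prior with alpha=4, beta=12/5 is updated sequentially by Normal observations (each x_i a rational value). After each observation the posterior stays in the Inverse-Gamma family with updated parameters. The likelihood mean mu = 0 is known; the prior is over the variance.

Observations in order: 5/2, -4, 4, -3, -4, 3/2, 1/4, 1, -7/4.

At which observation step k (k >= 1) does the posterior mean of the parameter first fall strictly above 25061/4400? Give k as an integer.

k = 5

obs 1: x=5/2 → posterior Inverse-Gamma(9/2, 221/40)
obs 2: x=-4 → posterior Inverse-Gamma(5, 541/40)
obs 3: x=4 → posterior Inverse-Gamma(11/2, 861/40)
obs 4: x=-3 → posterior Inverse-Gamma(6, 1041/40)
obs 5: x=-4 → posterior Inverse-Gamma(13/2, 1361/40)
obs 6: x=3/2 → posterior Inverse-Gamma(7, 703/20)
obs 7: x=1/4 → posterior Inverse-Gamma(15/2, 5629/160)
obs 8: x=1 → posterior Inverse-Gamma(8, 5709/160)
obs 9: x=-7/4 → posterior Inverse-Gamma(17/2, 2977/80)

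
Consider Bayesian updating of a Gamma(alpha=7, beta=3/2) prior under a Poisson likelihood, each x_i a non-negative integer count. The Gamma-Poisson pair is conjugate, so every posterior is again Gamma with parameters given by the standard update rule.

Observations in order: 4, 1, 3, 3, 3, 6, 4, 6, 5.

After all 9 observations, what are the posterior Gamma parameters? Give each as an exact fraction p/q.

alpha=42, beta=21/2

obs 1: x=4 → posterior Gamma(11, 5/2)
obs 2: x=1 → posterior Gamma(12, 7/2)
obs 3: x=3 → posterior Gamma(15, 9/2)
obs 4: x=3 → posterior Gamma(18, 11/2)
obs 5: x=3 → posterior Gamma(21, 13/2)
obs 6: x=6 → posterior Gamma(27, 15/2)
obs 7: x=4 → posterior Gamma(31, 17/2)
obs 8: x=6 → posterior Gamma(37, 19/2)
obs 9: x=5 → posterior Gamma(42, 21/2)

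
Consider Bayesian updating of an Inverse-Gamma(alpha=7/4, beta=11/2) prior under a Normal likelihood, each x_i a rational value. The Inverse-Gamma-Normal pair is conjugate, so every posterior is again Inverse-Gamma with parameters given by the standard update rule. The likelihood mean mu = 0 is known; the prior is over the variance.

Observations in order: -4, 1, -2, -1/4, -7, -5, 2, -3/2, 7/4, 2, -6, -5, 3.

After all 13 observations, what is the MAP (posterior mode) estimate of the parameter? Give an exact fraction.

obs 1: x=-4 → posterior Inverse-Gamma(9/4, 27/2)
obs 2: x=1 → posterior Inverse-Gamma(11/4, 14)
obs 3: x=-2 → posterior Inverse-Gamma(13/4, 16)
obs 4: x=-1/4 → posterior Inverse-Gamma(15/4, 513/32)
obs 5: x=-7 → posterior Inverse-Gamma(17/4, 1297/32)
obs 6: x=-5 → posterior Inverse-Gamma(19/4, 1697/32)
obs 7: x=2 → posterior Inverse-Gamma(21/4, 1761/32)
obs 8: x=-3/2 → posterior Inverse-Gamma(23/4, 1797/32)
obs 9: x=7/4 → posterior Inverse-Gamma(25/4, 923/16)
obs 10: x=2 → posterior Inverse-Gamma(27/4, 955/16)
obs 11: x=-6 → posterior Inverse-Gamma(29/4, 1243/16)
obs 12: x=-5 → posterior Inverse-Gamma(31/4, 1443/16)
obs 13: x=3 → posterior Inverse-Gamma(33/4, 1515/16)

1515/148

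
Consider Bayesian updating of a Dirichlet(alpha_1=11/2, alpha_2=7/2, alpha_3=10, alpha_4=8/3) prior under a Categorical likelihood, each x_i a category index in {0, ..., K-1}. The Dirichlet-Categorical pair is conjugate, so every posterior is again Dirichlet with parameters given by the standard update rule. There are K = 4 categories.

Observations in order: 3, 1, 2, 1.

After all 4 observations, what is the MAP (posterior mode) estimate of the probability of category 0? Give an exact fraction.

27/130

obs 1: x=3 → posterior Dirichlet(11/2, 7/2, 10, 11/3)
obs 2: x=1 → posterior Dirichlet(11/2, 9/2, 10, 11/3)
obs 3: x=2 → posterior Dirichlet(11/2, 9/2, 11, 11/3)
obs 4: x=1 → posterior Dirichlet(11/2, 11/2, 11, 11/3)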